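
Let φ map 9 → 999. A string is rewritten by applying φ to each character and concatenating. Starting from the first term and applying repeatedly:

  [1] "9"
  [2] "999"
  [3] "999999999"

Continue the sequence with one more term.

Apply φ to 999999999 symbol by symbol: 9→999, 9→999, 9→999, 9→999, 9→999, 9→999, 9→999, 9→999, 9→999; joined: 999 999 999 999 999 999 999 999 999.

999999999999999999999999999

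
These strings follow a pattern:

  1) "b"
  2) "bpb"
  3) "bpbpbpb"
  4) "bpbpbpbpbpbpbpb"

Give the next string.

bpbpbpbpbpbpbpbpbpbpbpbpbpbpbpb

Every step duplicates the string with 'p' between the halves.
One more doubling of bpbpbpbpbpbpbpb gives the answer.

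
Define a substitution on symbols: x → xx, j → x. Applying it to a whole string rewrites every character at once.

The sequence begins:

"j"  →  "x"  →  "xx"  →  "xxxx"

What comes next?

xxxxxxxx

Rewriting each symbol of xxxx: x→xx, x→xx, x→xx, x→xx, which concatenates to xx xx xx xx.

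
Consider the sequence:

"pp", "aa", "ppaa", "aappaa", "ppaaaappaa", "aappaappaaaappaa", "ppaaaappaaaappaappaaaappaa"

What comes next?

aappaappaaaappaappaaaappaaaappaappaaaappaa

From term 3 onward, concatenate the second-to-last term with the last: pp·aa = ppaa, aa·ppaa = aappaa, …
So term 8 is aappaappaaaappaa·ppaaaappaaaappaappaaaappaa.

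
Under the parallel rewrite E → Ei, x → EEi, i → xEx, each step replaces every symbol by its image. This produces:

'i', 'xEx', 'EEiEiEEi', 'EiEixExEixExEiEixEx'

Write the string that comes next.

Rewriting the 19 symbols of EiEixExEixExEiEixEx one by one yields Ei xEx Ei xEx EEi Ei EEi Ei xEx EEi Ei EEi Ei xEx Ei xEx EEi Ei EEi; concatenated:

EixExEixExEEiEiEEiEixExEEiEiEEiEixExEixExEEiEiEEi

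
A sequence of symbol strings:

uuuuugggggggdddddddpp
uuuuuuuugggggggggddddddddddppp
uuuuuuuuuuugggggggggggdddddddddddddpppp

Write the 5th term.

uuuuuuuuuuuuuuuuugggggggggggggggdddddddddddddddddddpppppp

Reading off run lengths: u runs 5, 8, 11; g runs 7, 9, 11; d runs 7, 10, 13; p runs 2, 3, 4 — each is linear in n, where the shown terms are n = 2, 3, 4.
For term 5, n = 6, so the run lengths are 17, 15, 19, 6.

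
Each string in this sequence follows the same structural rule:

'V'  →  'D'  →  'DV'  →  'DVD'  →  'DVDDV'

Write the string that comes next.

DVDDVDVD

Each term (from the third on) is the previous term followed by the one before it: term 3 = D·V = DV.
So term 6 is DVDDV·DVD.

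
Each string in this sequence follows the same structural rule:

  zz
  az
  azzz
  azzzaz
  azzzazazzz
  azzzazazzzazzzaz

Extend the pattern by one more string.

This is a Fibonacci-style word recurrence s(k) = s(k−1)·s(k−2): e.g. az·zz = azzz.
The next term joins azzzazazzzazzzaz and azzzazazzz.

azzzazazzzazzzazazzzazazzz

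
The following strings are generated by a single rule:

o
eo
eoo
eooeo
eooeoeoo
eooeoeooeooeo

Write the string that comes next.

From term 3 onward, concatenate the last term with the second-to-last: eo·o = eoo, eoo·eo = eooeo, …
So term 7 is eooeoeooeooeo·eooeoeoo.

eooeoeooeooeoeooeoeoo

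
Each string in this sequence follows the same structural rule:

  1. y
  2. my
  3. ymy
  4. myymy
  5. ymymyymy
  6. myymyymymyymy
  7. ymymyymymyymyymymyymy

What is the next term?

myymyymymyymyymymyymymyymyymymyymy

Each term (from the third on) is the two preceding terms concatenated in order: term 3 = y·my = ymy.
The next term joins myymyymymyymy and ymymyymymyymyymymyymy.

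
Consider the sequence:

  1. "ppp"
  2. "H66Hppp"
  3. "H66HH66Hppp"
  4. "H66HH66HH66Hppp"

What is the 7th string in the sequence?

H66HH66HH66HH66HH66HH66Hppp

Each term is the previous one with H66H prepended.
From H66HH66HH66Hppp, 3 further steps: H66HH66HH66Hppp → H66HH66HH66HH66Hppp → H66HH66HH66HH66HH66Hppp → (answer).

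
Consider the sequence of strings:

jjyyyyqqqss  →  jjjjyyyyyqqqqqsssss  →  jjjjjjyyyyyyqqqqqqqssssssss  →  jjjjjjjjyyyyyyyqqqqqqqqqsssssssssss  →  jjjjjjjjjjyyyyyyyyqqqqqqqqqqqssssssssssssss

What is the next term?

Term n consists of 2n j's, followed by n+3 y's, followed by 2n+1 q's, followed by 3n-1 s's (n = 1, 2, …).
At n = 6 the blocks have lengths 12, 9, 13, 17.

jjjjjjjjjjjjyyyyyyyyyqqqqqqqqqqqqqsssssssssssssssss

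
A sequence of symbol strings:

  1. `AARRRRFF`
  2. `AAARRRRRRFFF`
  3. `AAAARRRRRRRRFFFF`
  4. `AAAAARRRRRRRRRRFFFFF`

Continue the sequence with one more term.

Reading off run lengths: A runs 2, 3, 4, 5; R runs 4, 6, 8, 10; F runs 2, 3, 4, 5 — each is linear in n, where the shown terms are n = 2, 3, 4, 5.
For the next term, n = 6, so the run lengths are 6, 12, 6.

AAAAAARRRRRRRRRRRRFFFFFF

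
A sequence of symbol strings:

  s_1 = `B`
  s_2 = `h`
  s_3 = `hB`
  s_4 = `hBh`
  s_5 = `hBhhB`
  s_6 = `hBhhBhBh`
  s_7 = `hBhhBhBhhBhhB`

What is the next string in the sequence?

From term 3 onward, concatenate the last term with the second-to-last: h·B = hB, hB·h = hBh, …
The next term joins hBhhBhBhhBhhB and hBhhBhBh.

hBhhBhBhhBhhBhBhhBhBh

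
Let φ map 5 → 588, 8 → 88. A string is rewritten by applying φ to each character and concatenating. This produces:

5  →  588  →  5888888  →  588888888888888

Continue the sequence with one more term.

5888888888888888888888888888888

Applying the rule to each of the 15 symbols of 588888888888888 gives the pieces 588 88 88 88 88 88 88 88 88 88 88 88 88 88 88, which concatenate to the answer.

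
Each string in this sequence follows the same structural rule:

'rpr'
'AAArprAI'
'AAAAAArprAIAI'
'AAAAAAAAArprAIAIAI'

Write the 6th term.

AAAAAAAAAAAAAAArprAIAIAIAIAI

Every step adds AAA to the front and AI to the end of the previous string.
From AAAAAAAAArprAIAIAI, 2 further steps: AAAAAAAAArprAIAIAI → AAAAAAAAAAAArprAIAIAIAI → (answer).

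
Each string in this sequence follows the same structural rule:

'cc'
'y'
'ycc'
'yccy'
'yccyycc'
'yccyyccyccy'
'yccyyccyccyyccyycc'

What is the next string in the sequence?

Each term (from the third on) is the previous term followed by the one before it: term 3 = y·cc = ycc.
So term 8 is yccyyccyccyyccyycc·yccyyccyccy.

yccyyccyccyyccyyccyccyyccyccy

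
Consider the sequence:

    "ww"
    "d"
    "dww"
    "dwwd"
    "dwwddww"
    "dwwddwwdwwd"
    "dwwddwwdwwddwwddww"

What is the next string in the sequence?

dwwddwwdwwddwwddwwdwwddwwdwwd

This is a Fibonacci-style word recurrence s(k) = s(k−1)·s(k−2): e.g. d·ww = dww.
Continuing: dwwddwwdwwddwwddww · dwwddwwdwwd gives term 8.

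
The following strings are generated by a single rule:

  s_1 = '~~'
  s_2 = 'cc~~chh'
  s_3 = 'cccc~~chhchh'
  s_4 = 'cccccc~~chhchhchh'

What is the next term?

Every step adds cc to the front and chh to the end of the previous string.
Applying this once more to cccccc~~chhchhchh:

cccccccc~~chhchhchhchh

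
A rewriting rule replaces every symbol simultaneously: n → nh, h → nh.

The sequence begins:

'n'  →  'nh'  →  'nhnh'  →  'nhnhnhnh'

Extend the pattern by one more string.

Apply φ to nhnhnhnh symbol by symbol: n→nh, h→nh, n→nh, h→nh, n→nh, h→nh, n→nh, h→nh; joined: nh nh nh nh nh nh nh nh.

nhnhnhnhnhnhnhnh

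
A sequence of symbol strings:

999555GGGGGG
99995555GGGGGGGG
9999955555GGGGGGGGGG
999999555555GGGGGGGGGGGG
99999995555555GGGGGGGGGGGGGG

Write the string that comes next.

Reading off run lengths: 9 runs 3, 4, 5, 6, 7; 5 runs 3, 4, 5, 6, 7; G runs 6, 8, 10, 12, 14 — each is linear in n, where the shown terms are n = 3, 4, 5, 6, 7.
Setting n = 8 gives 8, 8, 16 characters in each block.

9999999955555555GGGGGGGGGGGGGGGG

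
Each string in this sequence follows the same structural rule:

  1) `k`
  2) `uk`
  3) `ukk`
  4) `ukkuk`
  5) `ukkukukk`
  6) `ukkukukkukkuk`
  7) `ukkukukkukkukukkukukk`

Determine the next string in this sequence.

ukkukukkukkukukkukukkukkukukkukkuk

Each term (from the third on) is the previous term followed by the one before it: term 3 = uk·k = ukk.
The next term joins ukkukukkukkukukkukukk and ukkukukkukkuk.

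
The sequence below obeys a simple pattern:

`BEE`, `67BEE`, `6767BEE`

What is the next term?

676767BEE

Every step adds 67 at the front: s(k+1) = 67·s(k).
One more step from 6767BEE gives the answer.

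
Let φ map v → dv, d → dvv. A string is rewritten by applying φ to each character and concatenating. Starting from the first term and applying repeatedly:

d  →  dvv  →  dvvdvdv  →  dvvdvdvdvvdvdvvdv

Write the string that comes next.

dvvdvdvdvvdvdvvdvdvvdvdvdvvdvdvvdvdvdvvdv

φ(dvvdvdvdvvdvdvvdv) expands symbol-by-symbol to dvv dv dv dvv dv dvv dv dvv dv dv dvv dv dvv dv dv dvv dv; joining the 17 pieces gives the next term.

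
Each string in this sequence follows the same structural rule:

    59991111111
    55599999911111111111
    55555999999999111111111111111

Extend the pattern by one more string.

Reading off run lengths: 5 runs 1, 3, 5; 9 runs 3, 6, 9; 1 runs 7, 11, 15 — each is linear in n (n = 1, 2, …).
At n = 4 the blocks have lengths 7, 12, 19.

55555559999999999991111111111111111111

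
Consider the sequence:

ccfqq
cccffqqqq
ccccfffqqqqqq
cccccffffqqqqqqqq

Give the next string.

Reading off run lengths: c runs 2, 3, 4, 5; f runs 1, 2, 3, 4; q runs 2, 4, 6, 8 — each is linear in n (n = 1, 2, …).
Setting n = 5 gives 6, 5, 10 characters in each block.

ccccccfffffqqqqqqqqqq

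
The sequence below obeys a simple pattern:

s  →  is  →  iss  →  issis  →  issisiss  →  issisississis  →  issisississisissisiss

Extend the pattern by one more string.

This is a Fibonacci-style word recurrence s(k) = s(k−1)·s(k−2): e.g. is·s = iss.
So term 8 is issisississisissisiss·issisississis.

issisississisissisississisississis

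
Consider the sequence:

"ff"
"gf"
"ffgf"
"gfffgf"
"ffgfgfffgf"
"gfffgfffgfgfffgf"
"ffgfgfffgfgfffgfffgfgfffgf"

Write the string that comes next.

gfffgfffgfgfffgfffgfgfffgfgfffgfffgfgfffgf

This is a Fibonacci-style word recurrence s(k) = s(k−2)·s(k−1): e.g. ff·gf = ffgf.
Continuing: gfffgfffgfgfffgf · ffgfgfffgfgfffgfffgfgfffgf gives term 8.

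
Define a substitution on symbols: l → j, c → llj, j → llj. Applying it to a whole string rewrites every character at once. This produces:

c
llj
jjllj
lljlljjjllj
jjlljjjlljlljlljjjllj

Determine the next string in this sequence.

Rewriting the 21 symbols of jjlljjjlljlljlljjjllj one by one yields llj llj j j llj llj llj j j llj j j llj j j llj llj llj j j llj; concatenated:

lljlljjjlljlljlljjjlljjjlljjjlljlljlljjjllj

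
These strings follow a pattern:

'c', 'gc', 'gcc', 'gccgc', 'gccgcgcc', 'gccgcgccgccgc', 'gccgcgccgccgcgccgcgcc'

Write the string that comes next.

Each term (from the third on) is the previous term followed by the one before it: term 3 = gc·c = gcc.
Continuing: gccgcgccgccgcgccgcgcc · gccgcgccgccgc gives term 8.

gccgcgccgccgcgccgcgccgccgcgccgccgc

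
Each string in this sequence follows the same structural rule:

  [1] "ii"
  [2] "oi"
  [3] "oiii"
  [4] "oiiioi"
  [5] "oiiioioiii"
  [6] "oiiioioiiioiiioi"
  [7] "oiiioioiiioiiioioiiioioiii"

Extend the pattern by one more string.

oiiioioiiioiiioioiiioioiiioiiioioiiioiiioi

This is a Fibonacci-style word recurrence s(k) = s(k−1)·s(k−2): e.g. oi·ii = oiii.
The next term joins oiiioioiiioiiioioiiioioiii and oiiioioiiioiiioi.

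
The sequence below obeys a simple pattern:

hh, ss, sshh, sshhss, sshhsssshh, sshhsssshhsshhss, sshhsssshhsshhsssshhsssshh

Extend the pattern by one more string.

From term 3 onward, concatenate the last term with the second-to-last: ss·hh = sshh, sshh·ss = sshhss, …
So term 8 is sshhsssshhsshhsssshhsssshh·sshhsssshhsshhss.

sshhsssshhsshhsssshhsssshhsshhsssshhsshhss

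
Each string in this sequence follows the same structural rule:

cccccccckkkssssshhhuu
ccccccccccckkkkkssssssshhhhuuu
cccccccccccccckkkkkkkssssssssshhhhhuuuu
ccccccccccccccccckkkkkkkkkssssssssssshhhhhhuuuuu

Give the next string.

Reading off run lengths: c runs 8, 11, 14, 17; k runs 3, 5, 7, 9; s runs 5, 7, 9, 11; h runs 3, 4, 5, 6; u runs 2, 3, 4, 5 — each is linear in n, where the shown terms are n = 2, 3, 4, 5.
For the next term, n = 6, so the run lengths are 20, 11, 13, 7, 6.

cccccccccccccccccccckkkkkkkkkkkssssssssssssshhhhhhhuuuuuu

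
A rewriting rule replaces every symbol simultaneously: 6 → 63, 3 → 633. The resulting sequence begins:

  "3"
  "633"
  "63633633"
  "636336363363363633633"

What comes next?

6363363633633636336363363363633633636336363363363633633

Applying the rule to each of the 21 symbols of 636336363363363633633 gives the pieces 63 633 63 633 633 63 633 63 633 633 63 633 633 63 633 63 633 633 63 633 633, which concatenate to the answer.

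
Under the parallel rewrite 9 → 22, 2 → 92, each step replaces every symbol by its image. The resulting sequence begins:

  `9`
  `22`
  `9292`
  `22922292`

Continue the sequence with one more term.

Rewriting each symbol of 22922292: 2→92, 2→92, 9→22, 2→92, 2→92, 2→92, 9→22, 2→92, which concatenates to 92 92 22 92 92 92 22 92.

9292229292922292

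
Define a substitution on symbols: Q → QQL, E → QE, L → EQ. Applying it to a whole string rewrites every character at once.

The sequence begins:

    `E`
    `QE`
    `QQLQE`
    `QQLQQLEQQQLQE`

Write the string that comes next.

QQLQQLEQQQLQQLEQQEQQLQQLQQLEQQQLQE

Applying the rule to each of the 13 symbols of QQLQQLEQQQLQE gives the pieces QQL QQL EQ QQL QQL EQ QE QQL QQL QQL EQ QQL QE, which concatenate to the answer.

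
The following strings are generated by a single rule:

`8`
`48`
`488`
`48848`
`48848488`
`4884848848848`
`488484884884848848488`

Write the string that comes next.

Each term (from the third on) is the previous term followed by the one before it: term 3 = 48·8 = 488.
So term 8 is 488484884884848848488·4884848848848.

4884848848848488484884884848848848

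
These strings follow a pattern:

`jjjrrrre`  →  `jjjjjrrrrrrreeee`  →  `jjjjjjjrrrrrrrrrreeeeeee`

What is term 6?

jjjjjjjjjjjjjrrrrrrrrrrrrrrrrrrreeeeeeeeeeeeeeee

Reading off run lengths: j runs 3, 5, 7; r runs 4, 7, 10; e runs 1, 4, 7 — each is linear in n (n = 1, 2, …).
For term 6, n = 6, so the run lengths are 13, 19, 16.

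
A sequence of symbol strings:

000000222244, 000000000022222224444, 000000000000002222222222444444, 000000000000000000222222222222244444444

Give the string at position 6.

Each string has the form 0^{4n+2} 2^{3n+1} 4^{2n} (n = 1, 2, …).
Setting n = 6 gives 26, 19, 12 characters in each block.

000000000000000000000000002222222222222222222444444444444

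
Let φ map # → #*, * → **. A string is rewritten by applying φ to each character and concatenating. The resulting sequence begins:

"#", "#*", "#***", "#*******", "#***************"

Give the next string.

#*******************************

Applying the rule to each of the 16 symbols of #*************** gives the pieces #* ** ** ** ** ** ** ** ** ** ** ** ** ** ** **, which concatenate to the answer.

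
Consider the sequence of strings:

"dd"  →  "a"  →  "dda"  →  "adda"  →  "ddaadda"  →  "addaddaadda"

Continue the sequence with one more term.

This is a Fibonacci-style word recurrence s(k) = s(k−2)·s(k−1): e.g. dd·a = dda.
So term 7 is ddaadda·addaddaadda.

ddaaddaaddaddaadda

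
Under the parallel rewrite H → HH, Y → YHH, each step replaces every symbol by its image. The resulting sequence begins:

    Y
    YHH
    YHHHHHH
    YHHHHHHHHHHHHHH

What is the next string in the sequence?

Replace each of the 15 characters of YHHHHHHHHHHHHHH in place — YHH HH HH HH HH HH HH HH HH HH HH HH HH HH HH — and concatenate.

YHHHHHHHHHHHHHHHHHHHHHHHHHHHHHH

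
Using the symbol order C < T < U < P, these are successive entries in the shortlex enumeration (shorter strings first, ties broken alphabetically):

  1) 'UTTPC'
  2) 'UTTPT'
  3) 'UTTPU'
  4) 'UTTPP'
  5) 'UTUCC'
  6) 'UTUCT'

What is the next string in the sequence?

UTUCU

Treat UTUCT as a base-4 numeral over the given alphabet and add one, carrying through any trailing P's.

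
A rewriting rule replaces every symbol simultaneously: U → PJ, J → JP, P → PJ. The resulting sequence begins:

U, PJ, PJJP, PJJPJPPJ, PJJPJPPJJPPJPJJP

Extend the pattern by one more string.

Rewriting the 16 symbols of PJJPJPPJJPPJPJJP one by one yields PJ JP JP PJ JP PJ PJ JP JP PJ PJ JP PJ JP JP PJ; concatenated:

PJJPJPPJJPPJPJJPJPPJPJJPPJJPJPPJ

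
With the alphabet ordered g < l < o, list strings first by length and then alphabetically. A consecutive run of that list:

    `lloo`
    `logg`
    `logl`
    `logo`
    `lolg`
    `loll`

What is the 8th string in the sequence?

loog

Continuing the enumeration 2 steps past loll: loll → lolo → (answer).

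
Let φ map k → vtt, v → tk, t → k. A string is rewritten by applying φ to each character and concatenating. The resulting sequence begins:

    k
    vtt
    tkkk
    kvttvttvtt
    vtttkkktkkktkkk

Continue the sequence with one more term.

φ(vtttkkktkkktkkk) expands symbol-by-symbol to tk k k k vtt vtt vtt k vtt vtt vtt k vtt vtt vtt; joining the 15 pieces gives the next term.

tkkkkvttvttvttkvttvttvttkvttvttvtt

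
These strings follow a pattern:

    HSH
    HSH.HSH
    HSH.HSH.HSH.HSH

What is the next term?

s(k+1) = s(k)·.·s(k) — each term doubles the last with '.' between the halves.
Doubling HSH.HSH.HSH.HSH with '.' between the halves:

HSH.HSH.HSH.HSH.HSH.HSH.HSH.HSH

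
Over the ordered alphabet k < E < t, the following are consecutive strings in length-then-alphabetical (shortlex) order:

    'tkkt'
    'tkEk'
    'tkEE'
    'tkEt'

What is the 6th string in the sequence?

tktE

Advancing 2 positions from tkEt through tkEt → tktk reaches term 6.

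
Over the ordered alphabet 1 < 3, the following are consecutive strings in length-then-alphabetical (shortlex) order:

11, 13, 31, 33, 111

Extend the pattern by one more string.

113

Find the rightmost character of 111 below 3, bump it to the next letter, and reset everything to its right to 1.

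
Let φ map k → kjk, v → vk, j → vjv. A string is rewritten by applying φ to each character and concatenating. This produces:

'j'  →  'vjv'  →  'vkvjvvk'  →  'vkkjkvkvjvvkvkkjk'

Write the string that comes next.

Rewriting the 17 symbols of vkkjkvkvjvvkvkkjk one by one yields vk kjk kjk vjv kjk vk kjk vk vjv vk vk kjk vk kjk kjk vjv kjk; concatenated:

vkkjkkjkvjvkjkvkkjkvkvjvvkvkkjkvkkjkkjkvjvkjk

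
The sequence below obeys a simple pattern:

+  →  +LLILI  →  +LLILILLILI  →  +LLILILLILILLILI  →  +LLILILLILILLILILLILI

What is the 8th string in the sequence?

+LLILILLILILLILILLILILLILILLILILLILI

The strings grow by a fixed suffix LLILI each time.
From +LLILILLILILLILILLILI, 3 further steps: +LLILILLILILLILILLILI → +LLILILLILILLILILLILILLILI → +LLILILLILILLILILLILILLILILLILI → (answer).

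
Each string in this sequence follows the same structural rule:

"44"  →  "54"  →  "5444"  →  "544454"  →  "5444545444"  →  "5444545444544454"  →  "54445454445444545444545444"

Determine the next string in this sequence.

This is a Fibonacci-style word recurrence s(k) = s(k−1)·s(k−2): e.g. 54·44 = 5444.
The next term joins 54445454445444545444545444 and 5444545444544454.

544454544454445454445454445444545444544454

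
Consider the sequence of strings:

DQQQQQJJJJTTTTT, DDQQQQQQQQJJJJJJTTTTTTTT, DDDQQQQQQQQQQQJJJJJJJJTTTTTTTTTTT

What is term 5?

DDDDDQQQQQQQQQQQQQQQQQJJJJJJJJJJJJTTTTTTTTTTTTTTTTT

Each string has the form D^{n} Q^{3n+2} J^{2n+2} T^{3n+2} (n = 1, 2, …).
For term 5, n = 5, so the run lengths are 5, 17, 12, 17.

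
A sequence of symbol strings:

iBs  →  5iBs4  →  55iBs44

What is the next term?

Each term wraps the previous one in 5 on the left and 4 on the right.
Applying this once more to 55iBs44:

555iBs444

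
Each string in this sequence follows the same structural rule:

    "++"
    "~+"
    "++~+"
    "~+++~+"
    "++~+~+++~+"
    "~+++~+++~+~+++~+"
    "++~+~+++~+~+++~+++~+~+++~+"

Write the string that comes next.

~+++~+++~+~+++~+++~+~+++~+~+++~+++~+~+++~+

From term 3 onward, concatenate the second-to-last term with the last: ++·~+ = ++~+, ~+·++~+ = ~+++~+, …
Continuing: ~+++~+++~+~+++~+ · ++~+~+++~+~+++~+++~+~+++~+ gives term 8.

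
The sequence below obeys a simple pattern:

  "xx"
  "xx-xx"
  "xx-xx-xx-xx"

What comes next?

s(k+1) = s(k)·-·s(k) — each term doubles the last with '-' between the halves.
Doubling xx-xx-xx-xx with '-' between the halves:

xx-xx-xx-xx-xx-xx-xx-xx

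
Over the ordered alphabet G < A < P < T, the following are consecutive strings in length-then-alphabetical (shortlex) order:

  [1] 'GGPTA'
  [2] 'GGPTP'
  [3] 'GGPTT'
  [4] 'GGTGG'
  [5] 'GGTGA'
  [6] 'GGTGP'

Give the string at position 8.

GGTAG

Stepping forward 2 times from GGTGP: GGTGP → GGTGT, then the target.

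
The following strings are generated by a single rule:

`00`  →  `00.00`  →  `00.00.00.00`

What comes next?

00.00.00.00.00.00.00.00

Each string is two copies of the previous one joined by '.'.
So the next term is two copies of 00.00.00.00 with '.' between the halves.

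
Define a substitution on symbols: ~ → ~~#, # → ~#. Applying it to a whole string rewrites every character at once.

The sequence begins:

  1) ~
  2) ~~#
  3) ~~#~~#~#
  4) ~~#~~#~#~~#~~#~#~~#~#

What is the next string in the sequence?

~~#~~#~#~~#~~#~#~~#~#~~#~~#~#~~#~~#~#~~#~#~~#~~#~#~~#~#

Applying the rule to each of the 21 symbols of ~~#~~#~#~~#~~#~#~~#~# gives the pieces ~~# ~~# ~# ~~# ~~# ~# ~~# ~# ~~# ~~# ~# ~~# ~~# ~# ~~# ~# ~~# ~~# ~# ~~# ~#, which concatenate to the answer.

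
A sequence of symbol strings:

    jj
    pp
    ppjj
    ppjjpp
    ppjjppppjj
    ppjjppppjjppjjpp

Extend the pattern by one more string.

From term 3 onward, concatenate the last term with the second-to-last: pp·jj = ppjj, ppjj·pp = ppjjpp, …
So term 7 is ppjjppppjjppjjpp·ppjjppppjj.

ppjjppppjjppjjppppjjppppjj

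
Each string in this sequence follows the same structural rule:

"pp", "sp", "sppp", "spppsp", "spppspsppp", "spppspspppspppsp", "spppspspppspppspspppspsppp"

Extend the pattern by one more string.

spppspspppspppspspppspspppspppspspppspppsp

This is a Fibonacci-style word recurrence s(k) = s(k−1)·s(k−2): e.g. sp·pp = sppp.
So term 8 is spppspspppspppspspppspsppp·spppspspppspppsp.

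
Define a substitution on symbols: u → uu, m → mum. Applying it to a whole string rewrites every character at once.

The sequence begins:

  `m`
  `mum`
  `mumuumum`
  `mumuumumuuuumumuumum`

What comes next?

Rewriting the 20 symbols of mumuumumuuuumumuumum one by one yields mum uu mum uu uu mum uu mum uu uu uu uu mum uu mum uu uu mum uu mum; concatenated:

mumuumumuuuumumuumumuuuuuuuumumuumumuuuumumuumum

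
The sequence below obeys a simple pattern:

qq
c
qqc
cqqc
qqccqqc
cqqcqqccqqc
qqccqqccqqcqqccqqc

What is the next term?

From term 3 onward, concatenate the second-to-last term with the last: qq·c = qqc, c·qqc = cqqc, …
Continuing: cqqcqqccqqc · qqccqqccqqcqqccqqc gives term 8.

cqqcqqccqqcqqccqqccqqcqqccqqc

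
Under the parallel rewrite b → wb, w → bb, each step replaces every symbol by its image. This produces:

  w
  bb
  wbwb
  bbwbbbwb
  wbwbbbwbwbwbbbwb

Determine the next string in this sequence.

Replace each of the 16 characters of wbwbbbwbwbwbbbwb in place — bb wb bb wb wb wb bb wb bb wb bb wb wb wb bb wb — and concatenate.

bbwbbbwbwbwbbbwbbbwbbbwbwbwbbbwb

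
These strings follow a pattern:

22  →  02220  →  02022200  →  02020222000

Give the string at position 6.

Every step adds 02 to the front and 0 to the end of the previous string.
From 02020222000, 2 further steps: 02020222000 → 02020202220000 → (answer).

02020202022200000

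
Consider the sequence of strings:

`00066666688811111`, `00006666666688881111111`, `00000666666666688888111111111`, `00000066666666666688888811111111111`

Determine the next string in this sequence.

00000006666666666666688888881111111111111

Reading off run lengths: 0 runs 3, 4, 5, 6; 6 runs 6, 8, 10, 12; 8 runs 3, 4, 5, 6; 1 runs 5, 7, 9, 11 — each is linear in n, where the shown terms are n = 2, 3, 4, 5.
At n = 6 the blocks have lengths 7, 14, 7, 13.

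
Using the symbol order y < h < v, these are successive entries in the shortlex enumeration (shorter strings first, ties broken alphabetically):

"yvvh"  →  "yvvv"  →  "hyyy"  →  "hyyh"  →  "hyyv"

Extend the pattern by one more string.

hyhy

Treat hyyv as a base-3 numeral over the given alphabet and add one, carrying through any trailing v's.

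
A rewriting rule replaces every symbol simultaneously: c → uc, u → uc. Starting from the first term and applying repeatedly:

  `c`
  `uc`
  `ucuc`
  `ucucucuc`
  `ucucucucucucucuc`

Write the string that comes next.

ucucucucucucucucucucucucucucucuc

Replace each of the 16 characters of ucucucucucucucuc in place — uc uc uc uc uc uc uc uc uc uc uc uc uc uc uc uc — and concatenate.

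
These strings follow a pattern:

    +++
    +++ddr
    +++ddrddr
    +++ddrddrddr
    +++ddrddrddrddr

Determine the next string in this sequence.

+++ddrddrddrddrddr

Each term is the previous one with ddr appended.
So the next term is +++ddrddrddrddr·ddr.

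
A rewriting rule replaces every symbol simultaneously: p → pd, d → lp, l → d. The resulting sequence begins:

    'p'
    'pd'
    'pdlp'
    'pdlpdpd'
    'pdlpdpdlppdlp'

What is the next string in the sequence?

Rewriting the 13 symbols of pdlpdpdlppdlp one by one yields pd lp d pd lp pd lp d pd pd lp d pd; concatenated:

pdlpdpdlppdlpdpdpdlpdpd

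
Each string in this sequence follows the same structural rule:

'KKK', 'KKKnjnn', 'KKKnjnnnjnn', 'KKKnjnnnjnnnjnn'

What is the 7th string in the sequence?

Every step adds njnn to the end: s(k+1) = s(k)·njnn.
From KKKnjnnnjnnnjnn, 3 further steps: KKKnjnnnjnnnjnn → KKKnjnnnjnnnjnnnjnn → KKKnjnnnjnnnjnnnjnnnjnn → (answer).

KKKnjnnnjnnnjnnnjnnnjnnnjnn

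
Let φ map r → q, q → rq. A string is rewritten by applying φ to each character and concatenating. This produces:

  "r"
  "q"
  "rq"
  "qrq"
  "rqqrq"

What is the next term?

Rewriting each symbol of rqqrq: r→q, q→rq, q→rq, r→q, q→rq, which concatenates to q rq rq q rq.

qrqrqqrq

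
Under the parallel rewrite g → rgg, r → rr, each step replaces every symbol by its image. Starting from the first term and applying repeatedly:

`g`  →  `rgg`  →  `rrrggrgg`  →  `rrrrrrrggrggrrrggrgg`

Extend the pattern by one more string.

rrrrrrrrrrrrrrrggrggrrrggrggrrrrrrrggrggrrrggrgg

Applying the rule to each of the 20 symbols of rrrrrrrggrggrrrggrgg gives the pieces rr rr rr rr rr rr rr rgg rgg rr rgg rgg rr rr rr rgg rgg rr rgg rgg, which concatenate to the answer.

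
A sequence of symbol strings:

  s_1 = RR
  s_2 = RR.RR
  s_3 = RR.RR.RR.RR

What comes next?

s(k+1) = s(k)·.·s(k) — each term doubles the last with '.' between the halves.
So the next term is two copies of RR.RR.RR.RR with '.' between the halves.

RR.RR.RR.RR.RR.RR.RR.RR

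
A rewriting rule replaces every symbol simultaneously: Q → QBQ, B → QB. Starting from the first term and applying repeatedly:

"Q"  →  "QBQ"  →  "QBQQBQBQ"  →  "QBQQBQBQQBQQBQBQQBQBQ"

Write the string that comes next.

QBQQBQBQQBQQBQBQQBQBQQBQQBQBQQBQQBQBQQBQBQQBQQBQBQQBQBQ

Replace each of the 21 characters of QBQQBQBQQBQQBQBQQBQBQ in place — QBQ QB QBQ QBQ QB QBQ QB QBQ QBQ QB QBQ QBQ QB QBQ QB QBQ QBQ QB QBQ QB QBQ — and concatenate.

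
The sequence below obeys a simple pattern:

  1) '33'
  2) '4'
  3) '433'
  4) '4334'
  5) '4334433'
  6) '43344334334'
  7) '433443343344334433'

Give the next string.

Each term (from the third on) is the previous term followed by the one before it: term 3 = 4·33 = 433.
So term 8 is 433443343344334433·43344334334.

43344334334433443343344334334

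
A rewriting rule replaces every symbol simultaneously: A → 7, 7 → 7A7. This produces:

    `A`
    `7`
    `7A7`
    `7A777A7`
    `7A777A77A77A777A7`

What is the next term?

7A777A77A77A777A77A777A77A777A77A77A777A7

φ(7A777A77A77A777A7) expands symbol-by-symbol to 7A7 7 7A7 7A7 7A7 7 7A7 7A7 7 7A7 7A7 7 7A7 7A7 7A7 7 7A7; joining the 17 pieces gives the next term.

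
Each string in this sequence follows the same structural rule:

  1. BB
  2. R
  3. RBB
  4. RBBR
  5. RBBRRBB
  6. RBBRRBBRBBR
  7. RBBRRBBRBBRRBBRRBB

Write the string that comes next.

From term 3 onward, concatenate the last term with the second-to-last: R·BB = RBB, RBB·R = RBBR, …
So term 8 is RBBRRBBRBBRRBBRRBB·RBBRRBBRBBR.

RBBRRBBRBBRRBBRRBBRBBRRBBRBBR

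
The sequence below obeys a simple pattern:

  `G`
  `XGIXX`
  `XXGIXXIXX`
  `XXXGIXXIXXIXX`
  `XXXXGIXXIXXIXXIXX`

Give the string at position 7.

XXXXXXGIXXIXXIXXIXXIXXIXX

Every step adds X to the front and IXX to the end of the previous string.
From XXXXGIXXIXXIXXIXX, 2 further steps: XXXXGIXXIXXIXXIXX → XXXXXGIXXIXXIXXIXXIXX → (answer).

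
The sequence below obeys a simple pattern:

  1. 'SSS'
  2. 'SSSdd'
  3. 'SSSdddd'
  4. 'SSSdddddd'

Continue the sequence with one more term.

SSSdddddddd

Every step adds dd to the end: s(k+1) = s(k)·dd.
So the next term is SSSdddddd·dd.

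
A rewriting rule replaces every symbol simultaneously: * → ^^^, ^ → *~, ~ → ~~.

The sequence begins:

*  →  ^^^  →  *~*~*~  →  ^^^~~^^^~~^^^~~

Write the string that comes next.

Replace each of the 15 characters of ^^^~~^^^~~^^^~~ in place — *~ *~ *~ ~~ ~~ *~ *~ *~ ~~ ~~ *~ *~ *~ ~~ ~~ — and concatenate.

*~*~*~~~~~*~*~*~~~~~*~*~*~~~~~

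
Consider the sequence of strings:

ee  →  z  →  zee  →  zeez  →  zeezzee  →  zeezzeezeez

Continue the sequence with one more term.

From term 3 onward, concatenate the last term with the second-to-last: z·ee = zee, zee·z = zeez, …
The next term joins zeezzeezeez and zeezzee.

zeezzeezeezzeezzee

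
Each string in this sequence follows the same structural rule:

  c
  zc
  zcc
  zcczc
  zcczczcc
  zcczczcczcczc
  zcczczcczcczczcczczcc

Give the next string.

zcczczcczcczczcczczcczcczczcczcczc

From term 3 onward, concatenate the last term with the second-to-last: zc·c = zcc, zcc·zc = zcczc, …
So term 8 is zcczczcczcczczcczczcc·zcczczcczcczc.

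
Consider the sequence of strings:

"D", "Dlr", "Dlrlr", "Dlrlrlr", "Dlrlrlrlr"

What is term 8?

Dlrlrlrlrlrlrlr

Every step adds lr to the end: s(k+1) = s(k)·lr.
From Dlrlrlrlr, 3 further steps: Dlrlrlrlr → Dlrlrlrlrlr → Dlrlrlrlrlrlr → (answer).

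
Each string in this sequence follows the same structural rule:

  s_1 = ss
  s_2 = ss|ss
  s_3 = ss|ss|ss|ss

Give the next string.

Each string is two copies of the previous one joined by '|'.
Doubling ss|ss|ss|ss with '|' between the halves:

ss|ss|ss|ss|ss|ss|ss|ss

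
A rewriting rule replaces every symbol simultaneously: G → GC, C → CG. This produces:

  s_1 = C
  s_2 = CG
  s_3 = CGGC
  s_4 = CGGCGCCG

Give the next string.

Apply φ to CGGCGCCG symbol by symbol: C→CG, G→GC, G→GC, C→CG, G→GC, C→CG, C→CG, G→GC; joined: CG GC GC CG GC CG CG GC.

CGGCGCCGGCCGCGGC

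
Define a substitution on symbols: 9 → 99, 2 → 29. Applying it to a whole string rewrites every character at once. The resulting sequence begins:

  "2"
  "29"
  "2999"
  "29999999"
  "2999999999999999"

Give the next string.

Replace each of the 16 characters of 2999999999999999 in place — 29 99 99 99 99 99 99 99 99 99 99 99 99 99 99 99 — and concatenate.

29999999999999999999999999999999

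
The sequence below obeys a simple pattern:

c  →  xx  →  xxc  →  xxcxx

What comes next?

Each term (from the third on) is the previous term followed by the one before it: term 3 = xx·c = xxc.
The next term joins xxcxx and xxc.

xxcxxxxc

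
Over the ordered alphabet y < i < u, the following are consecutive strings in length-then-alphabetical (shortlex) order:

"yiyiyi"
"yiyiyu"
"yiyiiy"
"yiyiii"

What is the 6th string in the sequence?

yiyiuy

Advancing 2 positions from yiyiii through yiyiii → yiyiiu reaches term 6.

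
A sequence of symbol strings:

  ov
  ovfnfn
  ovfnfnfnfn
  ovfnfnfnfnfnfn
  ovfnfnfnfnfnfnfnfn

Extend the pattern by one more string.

The strings grow by a fixed suffix fnfn each time.
Applying this once more to ovfnfnfnfnfnfnfnfn:

ovfnfnfnfnfnfnfnfnfnfn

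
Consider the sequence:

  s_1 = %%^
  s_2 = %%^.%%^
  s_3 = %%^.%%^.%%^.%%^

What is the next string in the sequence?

s(k+1) = s(k)·.·s(k) — each term doubles the last with '.' between the halves.
So the next term is two copies of %%^.%%^.%%^.%%^ with '.' between the halves.

%%^.%%^.%%^.%%^.%%^.%%^.%%^.%%^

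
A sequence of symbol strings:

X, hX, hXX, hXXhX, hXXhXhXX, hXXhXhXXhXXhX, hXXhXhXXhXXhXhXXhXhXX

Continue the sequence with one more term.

hXXhXhXXhXXhXhXXhXhXXhXXhXhXXhXXhX

From term 3 onward, concatenate the last term with the second-to-last: hX·X = hXX, hXX·hX = hXXhX, …
Continuing: hXXhXhXXhXXhXhXXhXhXX · hXXhXhXXhXXhX gives term 8.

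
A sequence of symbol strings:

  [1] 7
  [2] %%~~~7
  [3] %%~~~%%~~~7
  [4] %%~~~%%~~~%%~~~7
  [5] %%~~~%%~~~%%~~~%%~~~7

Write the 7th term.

%%~~~%%~~~%%~~~%%~~~%%~~~%%~~~7

Every step adds %%~~~ at the front: s(k+1) = %%~~~·s(k).
From %%~~~%%~~~%%~~~%%~~~7, 2 further steps: %%~~~%%~~~%%~~~%%~~~7 → %%~~~%%~~~%%~~~%%~~~%%~~~7 → (answer).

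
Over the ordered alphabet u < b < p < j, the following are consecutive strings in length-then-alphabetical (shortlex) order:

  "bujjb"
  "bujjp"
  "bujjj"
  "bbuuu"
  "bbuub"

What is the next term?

bbuup

The successor of bbuub increments the rightmost position that isn't already j and resets every position after it to u.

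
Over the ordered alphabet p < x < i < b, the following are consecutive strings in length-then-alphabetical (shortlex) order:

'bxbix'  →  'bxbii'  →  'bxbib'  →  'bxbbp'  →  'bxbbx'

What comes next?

Treat bxbbx as a base-4 numeral over the given alphabet and add one, carrying through any trailing b's.

bxbbi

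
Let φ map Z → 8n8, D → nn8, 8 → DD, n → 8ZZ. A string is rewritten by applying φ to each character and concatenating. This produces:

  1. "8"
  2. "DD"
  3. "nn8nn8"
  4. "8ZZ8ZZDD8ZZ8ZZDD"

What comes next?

Replace each of the 16 characters of 8ZZ8ZZDD8ZZ8ZZDD in place — DD 8n8 8n8 DD 8n8 8n8 nn8 nn8 DD 8n8 8n8 DD 8n8 8n8 nn8 nn8 — and concatenate.

DD8n88n8DD8n88n8nn8nn8DD8n88n8DD8n88n8nn8nn8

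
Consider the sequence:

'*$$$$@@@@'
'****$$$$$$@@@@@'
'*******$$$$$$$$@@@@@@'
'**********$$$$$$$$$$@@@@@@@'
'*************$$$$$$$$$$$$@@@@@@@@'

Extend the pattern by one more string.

The n-th term is 3n-2 *'s then 2n+2 $'s then n+3 @'s (n = 1, 2, …).
Setting n = 6 gives 16, 14, 9 characters in each block.

****************$$$$$$$$$$$$$$@@@@@@@@@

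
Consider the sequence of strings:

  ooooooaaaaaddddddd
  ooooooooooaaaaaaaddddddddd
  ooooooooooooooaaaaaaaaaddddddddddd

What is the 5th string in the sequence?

ooooooooooooooooooooooaaaaaaaaaaaaaddddddddddddddd

Each string has the form o^{4n-2} a^{2n+1} d^{2n+3}, where the shown terms are n = 2, 3, 4.
At n = 6 the blocks have lengths 22, 13, 15.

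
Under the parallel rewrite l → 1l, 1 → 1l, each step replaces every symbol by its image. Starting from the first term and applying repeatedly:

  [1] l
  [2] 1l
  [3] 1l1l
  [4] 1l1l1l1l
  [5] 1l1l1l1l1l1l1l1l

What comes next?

Rewriting the 16 symbols of 1l1l1l1l1l1l1l1l one by one yields 1l 1l 1l 1l 1l 1l 1l 1l 1l 1l 1l 1l 1l 1l 1l 1l; concatenated:

1l1l1l1l1l1l1l1l1l1l1l1l1l1l1l1l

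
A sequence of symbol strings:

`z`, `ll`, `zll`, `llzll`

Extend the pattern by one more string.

zllllzll

Each term (from the third on) is the two preceding terms concatenated in order: term 3 = z·ll = zll.
The next term joins zll and llzll.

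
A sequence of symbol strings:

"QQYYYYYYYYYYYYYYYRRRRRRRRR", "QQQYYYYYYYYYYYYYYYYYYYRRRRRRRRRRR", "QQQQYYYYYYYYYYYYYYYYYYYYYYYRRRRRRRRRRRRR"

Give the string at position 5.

Each string has the form Q^{n-1} Y^{4n+3} R^{2n+3}, where the shown terms are n = 3, 4, 5.
Setting n = 7 gives 6, 31, 17 characters in each block.

QQQQQQYYYYYYYYYYYYYYYYYYYYYYYYYYYYYYYRRRRRRRRRRRRRRRRR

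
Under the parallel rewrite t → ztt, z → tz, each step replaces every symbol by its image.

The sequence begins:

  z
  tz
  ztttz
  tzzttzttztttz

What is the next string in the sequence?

ztttztzzttztttzzttztttzzttzttztttz

Applying the rule to each of the 13 symbols of tzzttzttztttz gives the pieces ztt tz tz ztt ztt tz ztt ztt tz ztt ztt ztt tz, which concatenate to the answer.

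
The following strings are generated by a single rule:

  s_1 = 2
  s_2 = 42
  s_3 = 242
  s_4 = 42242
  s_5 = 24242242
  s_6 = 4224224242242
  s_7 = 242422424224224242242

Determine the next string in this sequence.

4224224242242242422424224224242242

From term 3 onward, concatenate the second-to-last term with the last: 2·42 = 242, 42·242 = 42242, …
The next term joins 4224224242242 and 242422424224224242242.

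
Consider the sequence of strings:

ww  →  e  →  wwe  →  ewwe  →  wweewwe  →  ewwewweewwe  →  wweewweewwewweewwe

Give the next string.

ewwewweewwewweewweewwewweewwe

From term 3 onward, concatenate the second-to-last term with the last: ww·e = wwe, e·wwe = ewwe, …
So term 8 is ewwewweewwe·wweewweewwewweewwe.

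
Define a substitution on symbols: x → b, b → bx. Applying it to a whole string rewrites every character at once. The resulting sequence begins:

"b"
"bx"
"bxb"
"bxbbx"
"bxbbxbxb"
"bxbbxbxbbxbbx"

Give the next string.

bxbbxbxbbxbbxbxbbxbxb

Applying the rule to each of the 13 symbols of bxbbxbxbbxbbx gives the pieces bx b bx bx b bx b bx bx b bx bx b, which concatenate to the answer.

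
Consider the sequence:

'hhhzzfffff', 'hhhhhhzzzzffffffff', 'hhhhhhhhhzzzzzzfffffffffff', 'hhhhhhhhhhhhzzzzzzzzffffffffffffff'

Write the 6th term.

Reading off run lengths: h runs 3, 6, 9, 12; z runs 2, 4, 6, 8; f runs 5, 8, 11, 14 — each is linear in n (n = 1, 2, …).
At n = 6 the blocks have lengths 18, 12, 20.

hhhhhhhhhhhhhhhhhhzzzzzzzzzzzzffffffffffffffffffff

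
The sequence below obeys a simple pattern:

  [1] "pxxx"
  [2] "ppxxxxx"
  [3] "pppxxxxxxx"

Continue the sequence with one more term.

ppppxxxxxxxxx

The n-th term is n p's then 2n+1 x's (n = 1, 2, …).
At n = 4 the blocks have lengths 4, 9.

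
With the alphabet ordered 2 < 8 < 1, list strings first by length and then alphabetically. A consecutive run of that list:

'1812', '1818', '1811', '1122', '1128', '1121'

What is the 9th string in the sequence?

Continuing the enumeration 3 steps past 1121: 1121 → 1182 → 1188 → (answer).

1181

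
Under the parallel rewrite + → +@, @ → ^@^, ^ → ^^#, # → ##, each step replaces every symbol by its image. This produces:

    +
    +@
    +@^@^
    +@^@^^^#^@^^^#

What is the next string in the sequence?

+@^@^^^#^@^^^#^^#^^###^^#^@^^^#^^#^^###

Replace each of the 14 characters of +@^@^^^#^@^^^# in place — +@ ^@^ ^^# ^@^ ^^# ^^# ^^# ## ^^# ^@^ ^^# ^^# ^^# ## — and concatenate.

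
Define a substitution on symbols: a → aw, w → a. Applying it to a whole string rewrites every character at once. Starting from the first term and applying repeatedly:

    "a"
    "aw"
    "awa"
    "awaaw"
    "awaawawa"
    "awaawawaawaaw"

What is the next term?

Applying the rule to each of the 13 symbols of awaawawaawaaw gives the pieces aw a aw aw a aw a aw aw a aw aw a, which concatenate to the answer.

awaawawaawaawawaawawa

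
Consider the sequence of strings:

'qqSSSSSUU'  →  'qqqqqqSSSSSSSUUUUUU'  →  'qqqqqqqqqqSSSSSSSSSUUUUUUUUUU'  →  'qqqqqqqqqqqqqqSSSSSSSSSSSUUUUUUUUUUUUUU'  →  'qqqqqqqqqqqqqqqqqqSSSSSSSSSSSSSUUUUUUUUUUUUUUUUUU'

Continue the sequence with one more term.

qqqqqqqqqqqqqqqqqqqqqqSSSSSSSSSSSSSSSUUUUUUUUUUUUUUUUUUUUUU

Term n consists of 4n-2 q's, followed by 2n+3 S's, followed by 4n-2 U's (n = 1, 2, …).
For the next term, n = 6, so the run lengths are 22, 15, 22.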